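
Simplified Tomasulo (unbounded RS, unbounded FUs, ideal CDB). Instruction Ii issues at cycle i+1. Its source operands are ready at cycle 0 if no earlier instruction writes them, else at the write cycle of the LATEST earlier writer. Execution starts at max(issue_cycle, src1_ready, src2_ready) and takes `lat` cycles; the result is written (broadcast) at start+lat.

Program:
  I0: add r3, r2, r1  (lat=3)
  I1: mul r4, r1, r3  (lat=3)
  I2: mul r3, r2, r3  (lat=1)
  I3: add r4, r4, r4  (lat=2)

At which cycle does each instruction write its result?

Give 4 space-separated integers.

I0 add r3: issue@1 deps=(None,None) exec_start@1 write@4
I1 mul r4: issue@2 deps=(None,0) exec_start@4 write@7
I2 mul r3: issue@3 deps=(None,0) exec_start@4 write@5
I3 add r4: issue@4 deps=(1,1) exec_start@7 write@9

Answer: 4 7 5 9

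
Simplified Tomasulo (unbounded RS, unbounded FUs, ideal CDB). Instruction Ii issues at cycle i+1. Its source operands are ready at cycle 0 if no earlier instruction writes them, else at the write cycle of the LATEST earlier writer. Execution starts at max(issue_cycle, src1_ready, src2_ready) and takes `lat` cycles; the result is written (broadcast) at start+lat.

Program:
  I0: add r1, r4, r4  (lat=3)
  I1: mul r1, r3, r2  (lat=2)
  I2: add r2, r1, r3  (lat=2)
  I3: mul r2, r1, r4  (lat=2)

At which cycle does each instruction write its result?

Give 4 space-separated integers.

I0 add r1: issue@1 deps=(None,None) exec_start@1 write@4
I1 mul r1: issue@2 deps=(None,None) exec_start@2 write@4
I2 add r2: issue@3 deps=(1,None) exec_start@4 write@6
I3 mul r2: issue@4 deps=(1,None) exec_start@4 write@6

Answer: 4 4 6 6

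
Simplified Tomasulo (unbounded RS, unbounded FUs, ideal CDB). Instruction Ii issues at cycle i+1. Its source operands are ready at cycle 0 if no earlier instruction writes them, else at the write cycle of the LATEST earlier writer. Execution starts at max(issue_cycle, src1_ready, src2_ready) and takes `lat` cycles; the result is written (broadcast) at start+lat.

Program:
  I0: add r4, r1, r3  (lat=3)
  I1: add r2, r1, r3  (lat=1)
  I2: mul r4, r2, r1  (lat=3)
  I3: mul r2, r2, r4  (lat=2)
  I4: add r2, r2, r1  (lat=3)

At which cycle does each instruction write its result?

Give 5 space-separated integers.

Answer: 4 3 6 8 11

Derivation:
I0 add r4: issue@1 deps=(None,None) exec_start@1 write@4
I1 add r2: issue@2 deps=(None,None) exec_start@2 write@3
I2 mul r4: issue@3 deps=(1,None) exec_start@3 write@6
I3 mul r2: issue@4 deps=(1,2) exec_start@6 write@8
I4 add r2: issue@5 deps=(3,None) exec_start@8 write@11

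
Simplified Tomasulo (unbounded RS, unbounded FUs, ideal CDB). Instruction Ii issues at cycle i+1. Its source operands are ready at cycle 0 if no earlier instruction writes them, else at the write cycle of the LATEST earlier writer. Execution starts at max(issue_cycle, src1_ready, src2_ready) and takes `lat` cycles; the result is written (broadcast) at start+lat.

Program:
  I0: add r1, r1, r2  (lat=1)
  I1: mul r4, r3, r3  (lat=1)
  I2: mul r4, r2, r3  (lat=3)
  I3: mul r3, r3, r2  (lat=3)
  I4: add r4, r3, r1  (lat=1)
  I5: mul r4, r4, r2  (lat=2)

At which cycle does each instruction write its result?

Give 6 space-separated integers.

I0 add r1: issue@1 deps=(None,None) exec_start@1 write@2
I1 mul r4: issue@2 deps=(None,None) exec_start@2 write@3
I2 mul r4: issue@3 deps=(None,None) exec_start@3 write@6
I3 mul r3: issue@4 deps=(None,None) exec_start@4 write@7
I4 add r4: issue@5 deps=(3,0) exec_start@7 write@8
I5 mul r4: issue@6 deps=(4,None) exec_start@8 write@10

Answer: 2 3 6 7 8 10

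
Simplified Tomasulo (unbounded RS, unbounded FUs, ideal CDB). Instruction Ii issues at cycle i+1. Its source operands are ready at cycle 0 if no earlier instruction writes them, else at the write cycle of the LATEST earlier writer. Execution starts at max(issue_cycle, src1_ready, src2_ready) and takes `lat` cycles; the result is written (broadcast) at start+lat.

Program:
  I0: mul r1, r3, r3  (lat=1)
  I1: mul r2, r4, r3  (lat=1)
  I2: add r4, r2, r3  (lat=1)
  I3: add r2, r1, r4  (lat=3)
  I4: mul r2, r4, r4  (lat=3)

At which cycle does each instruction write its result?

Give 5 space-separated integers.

Answer: 2 3 4 7 8

Derivation:
I0 mul r1: issue@1 deps=(None,None) exec_start@1 write@2
I1 mul r2: issue@2 deps=(None,None) exec_start@2 write@3
I2 add r4: issue@3 deps=(1,None) exec_start@3 write@4
I3 add r2: issue@4 deps=(0,2) exec_start@4 write@7
I4 mul r2: issue@5 deps=(2,2) exec_start@5 write@8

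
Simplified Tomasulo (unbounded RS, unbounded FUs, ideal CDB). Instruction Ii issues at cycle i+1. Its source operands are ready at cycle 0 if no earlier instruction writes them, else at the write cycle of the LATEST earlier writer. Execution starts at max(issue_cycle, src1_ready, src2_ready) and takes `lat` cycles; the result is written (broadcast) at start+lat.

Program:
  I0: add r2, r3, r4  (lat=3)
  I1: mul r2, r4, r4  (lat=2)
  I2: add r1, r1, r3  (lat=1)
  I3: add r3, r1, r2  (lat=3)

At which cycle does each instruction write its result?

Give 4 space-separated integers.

Answer: 4 4 4 7

Derivation:
I0 add r2: issue@1 deps=(None,None) exec_start@1 write@4
I1 mul r2: issue@2 deps=(None,None) exec_start@2 write@4
I2 add r1: issue@3 deps=(None,None) exec_start@3 write@4
I3 add r3: issue@4 deps=(2,1) exec_start@4 write@7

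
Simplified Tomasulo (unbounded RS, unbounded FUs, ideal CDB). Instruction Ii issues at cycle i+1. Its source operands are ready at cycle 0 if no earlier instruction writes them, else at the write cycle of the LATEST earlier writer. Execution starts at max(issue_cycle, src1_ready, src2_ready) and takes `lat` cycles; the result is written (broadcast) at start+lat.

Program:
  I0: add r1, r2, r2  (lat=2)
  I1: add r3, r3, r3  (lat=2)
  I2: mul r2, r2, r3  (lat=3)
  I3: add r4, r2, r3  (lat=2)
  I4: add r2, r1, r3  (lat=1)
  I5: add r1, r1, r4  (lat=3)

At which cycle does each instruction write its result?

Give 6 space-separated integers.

Answer: 3 4 7 9 6 12

Derivation:
I0 add r1: issue@1 deps=(None,None) exec_start@1 write@3
I1 add r3: issue@2 deps=(None,None) exec_start@2 write@4
I2 mul r2: issue@3 deps=(None,1) exec_start@4 write@7
I3 add r4: issue@4 deps=(2,1) exec_start@7 write@9
I4 add r2: issue@5 deps=(0,1) exec_start@5 write@6
I5 add r1: issue@6 deps=(0,3) exec_start@9 write@12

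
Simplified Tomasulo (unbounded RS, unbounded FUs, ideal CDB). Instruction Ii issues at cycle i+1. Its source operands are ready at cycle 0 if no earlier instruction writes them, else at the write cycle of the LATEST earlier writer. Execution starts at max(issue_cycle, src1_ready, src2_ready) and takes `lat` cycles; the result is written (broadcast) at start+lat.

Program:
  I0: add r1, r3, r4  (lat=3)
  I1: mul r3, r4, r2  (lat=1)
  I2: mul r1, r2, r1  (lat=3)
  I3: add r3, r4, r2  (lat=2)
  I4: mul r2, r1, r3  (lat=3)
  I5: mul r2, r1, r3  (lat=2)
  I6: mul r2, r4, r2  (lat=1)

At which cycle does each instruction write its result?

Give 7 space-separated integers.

I0 add r1: issue@1 deps=(None,None) exec_start@1 write@4
I1 mul r3: issue@2 deps=(None,None) exec_start@2 write@3
I2 mul r1: issue@3 deps=(None,0) exec_start@4 write@7
I3 add r3: issue@4 deps=(None,None) exec_start@4 write@6
I4 mul r2: issue@5 deps=(2,3) exec_start@7 write@10
I5 mul r2: issue@6 deps=(2,3) exec_start@7 write@9
I6 mul r2: issue@7 deps=(None,5) exec_start@9 write@10

Answer: 4 3 7 6 10 9 10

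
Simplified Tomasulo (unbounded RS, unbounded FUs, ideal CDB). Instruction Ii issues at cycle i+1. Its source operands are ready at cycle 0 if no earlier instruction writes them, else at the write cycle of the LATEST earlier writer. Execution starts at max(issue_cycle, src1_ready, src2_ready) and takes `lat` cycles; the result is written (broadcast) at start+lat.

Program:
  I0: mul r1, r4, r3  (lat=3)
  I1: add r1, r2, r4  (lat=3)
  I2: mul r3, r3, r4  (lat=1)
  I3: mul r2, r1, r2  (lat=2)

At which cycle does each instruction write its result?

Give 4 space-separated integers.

I0 mul r1: issue@1 deps=(None,None) exec_start@1 write@4
I1 add r1: issue@2 deps=(None,None) exec_start@2 write@5
I2 mul r3: issue@3 deps=(None,None) exec_start@3 write@4
I3 mul r2: issue@4 deps=(1,None) exec_start@5 write@7

Answer: 4 5 4 7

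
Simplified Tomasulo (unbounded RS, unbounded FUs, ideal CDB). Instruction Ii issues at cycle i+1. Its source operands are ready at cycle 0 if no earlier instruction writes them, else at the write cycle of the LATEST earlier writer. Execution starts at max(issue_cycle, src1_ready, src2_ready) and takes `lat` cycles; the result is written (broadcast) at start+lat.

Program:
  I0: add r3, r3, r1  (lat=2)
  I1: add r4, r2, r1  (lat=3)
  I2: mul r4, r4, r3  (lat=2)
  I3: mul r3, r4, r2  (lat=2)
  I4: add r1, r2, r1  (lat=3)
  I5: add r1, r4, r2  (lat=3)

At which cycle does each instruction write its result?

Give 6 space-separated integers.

I0 add r3: issue@1 deps=(None,None) exec_start@1 write@3
I1 add r4: issue@2 deps=(None,None) exec_start@2 write@5
I2 mul r4: issue@3 deps=(1,0) exec_start@5 write@7
I3 mul r3: issue@4 deps=(2,None) exec_start@7 write@9
I4 add r1: issue@5 deps=(None,None) exec_start@5 write@8
I5 add r1: issue@6 deps=(2,None) exec_start@7 write@10

Answer: 3 5 7 9 8 10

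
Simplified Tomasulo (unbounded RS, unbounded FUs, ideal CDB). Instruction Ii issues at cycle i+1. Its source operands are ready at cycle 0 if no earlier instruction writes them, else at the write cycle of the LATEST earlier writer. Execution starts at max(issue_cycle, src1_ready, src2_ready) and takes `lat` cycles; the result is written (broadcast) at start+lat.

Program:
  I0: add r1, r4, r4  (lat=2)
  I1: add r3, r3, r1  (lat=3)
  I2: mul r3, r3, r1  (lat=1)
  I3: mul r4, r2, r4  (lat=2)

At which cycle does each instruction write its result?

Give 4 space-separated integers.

Answer: 3 6 7 6

Derivation:
I0 add r1: issue@1 deps=(None,None) exec_start@1 write@3
I1 add r3: issue@2 deps=(None,0) exec_start@3 write@6
I2 mul r3: issue@3 deps=(1,0) exec_start@6 write@7
I3 mul r4: issue@4 deps=(None,None) exec_start@4 write@6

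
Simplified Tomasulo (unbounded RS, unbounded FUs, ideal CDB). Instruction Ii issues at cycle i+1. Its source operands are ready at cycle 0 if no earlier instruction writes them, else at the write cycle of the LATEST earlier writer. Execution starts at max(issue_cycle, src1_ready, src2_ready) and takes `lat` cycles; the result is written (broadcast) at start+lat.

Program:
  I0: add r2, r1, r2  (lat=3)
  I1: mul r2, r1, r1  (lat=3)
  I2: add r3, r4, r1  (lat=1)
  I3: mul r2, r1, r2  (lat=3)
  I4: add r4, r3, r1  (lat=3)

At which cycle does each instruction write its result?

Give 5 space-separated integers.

Answer: 4 5 4 8 8

Derivation:
I0 add r2: issue@1 deps=(None,None) exec_start@1 write@4
I1 mul r2: issue@2 deps=(None,None) exec_start@2 write@5
I2 add r3: issue@3 deps=(None,None) exec_start@3 write@4
I3 mul r2: issue@4 deps=(None,1) exec_start@5 write@8
I4 add r4: issue@5 deps=(2,None) exec_start@5 write@8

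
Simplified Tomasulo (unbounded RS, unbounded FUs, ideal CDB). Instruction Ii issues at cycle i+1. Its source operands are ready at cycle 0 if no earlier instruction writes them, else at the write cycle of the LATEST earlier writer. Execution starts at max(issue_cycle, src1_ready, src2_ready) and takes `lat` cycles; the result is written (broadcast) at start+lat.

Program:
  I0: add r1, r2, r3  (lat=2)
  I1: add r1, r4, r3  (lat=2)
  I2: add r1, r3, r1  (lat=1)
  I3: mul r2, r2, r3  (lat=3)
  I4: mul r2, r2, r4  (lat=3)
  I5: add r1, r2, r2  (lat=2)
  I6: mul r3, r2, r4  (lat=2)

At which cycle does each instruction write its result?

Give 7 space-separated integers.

I0 add r1: issue@1 deps=(None,None) exec_start@1 write@3
I1 add r1: issue@2 deps=(None,None) exec_start@2 write@4
I2 add r1: issue@3 deps=(None,1) exec_start@4 write@5
I3 mul r2: issue@4 deps=(None,None) exec_start@4 write@7
I4 mul r2: issue@5 deps=(3,None) exec_start@7 write@10
I5 add r1: issue@6 deps=(4,4) exec_start@10 write@12
I6 mul r3: issue@7 deps=(4,None) exec_start@10 write@12

Answer: 3 4 5 7 10 12 12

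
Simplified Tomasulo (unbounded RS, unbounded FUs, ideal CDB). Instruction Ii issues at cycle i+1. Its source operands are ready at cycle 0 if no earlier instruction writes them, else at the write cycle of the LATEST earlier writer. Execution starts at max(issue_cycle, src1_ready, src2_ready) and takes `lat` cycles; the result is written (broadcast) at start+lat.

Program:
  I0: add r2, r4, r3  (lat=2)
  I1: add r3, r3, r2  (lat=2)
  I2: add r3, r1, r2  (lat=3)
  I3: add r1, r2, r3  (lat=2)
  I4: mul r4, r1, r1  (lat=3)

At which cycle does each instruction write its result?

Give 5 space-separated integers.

I0 add r2: issue@1 deps=(None,None) exec_start@1 write@3
I1 add r3: issue@2 deps=(None,0) exec_start@3 write@5
I2 add r3: issue@3 deps=(None,0) exec_start@3 write@6
I3 add r1: issue@4 deps=(0,2) exec_start@6 write@8
I4 mul r4: issue@5 deps=(3,3) exec_start@8 write@11

Answer: 3 5 6 8 11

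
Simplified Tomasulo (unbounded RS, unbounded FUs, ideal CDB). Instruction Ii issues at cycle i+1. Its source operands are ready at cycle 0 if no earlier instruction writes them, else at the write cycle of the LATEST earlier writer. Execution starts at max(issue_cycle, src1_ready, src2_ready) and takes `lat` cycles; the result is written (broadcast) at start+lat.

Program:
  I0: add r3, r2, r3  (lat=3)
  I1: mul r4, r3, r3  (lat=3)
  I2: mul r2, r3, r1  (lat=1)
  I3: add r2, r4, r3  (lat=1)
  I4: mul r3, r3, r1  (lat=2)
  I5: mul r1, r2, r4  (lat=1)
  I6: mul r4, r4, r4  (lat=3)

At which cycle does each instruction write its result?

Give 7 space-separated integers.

I0 add r3: issue@1 deps=(None,None) exec_start@1 write@4
I1 mul r4: issue@2 deps=(0,0) exec_start@4 write@7
I2 mul r2: issue@3 deps=(0,None) exec_start@4 write@5
I3 add r2: issue@4 deps=(1,0) exec_start@7 write@8
I4 mul r3: issue@5 deps=(0,None) exec_start@5 write@7
I5 mul r1: issue@6 deps=(3,1) exec_start@8 write@9
I6 mul r4: issue@7 deps=(1,1) exec_start@7 write@10

Answer: 4 7 5 8 7 9 10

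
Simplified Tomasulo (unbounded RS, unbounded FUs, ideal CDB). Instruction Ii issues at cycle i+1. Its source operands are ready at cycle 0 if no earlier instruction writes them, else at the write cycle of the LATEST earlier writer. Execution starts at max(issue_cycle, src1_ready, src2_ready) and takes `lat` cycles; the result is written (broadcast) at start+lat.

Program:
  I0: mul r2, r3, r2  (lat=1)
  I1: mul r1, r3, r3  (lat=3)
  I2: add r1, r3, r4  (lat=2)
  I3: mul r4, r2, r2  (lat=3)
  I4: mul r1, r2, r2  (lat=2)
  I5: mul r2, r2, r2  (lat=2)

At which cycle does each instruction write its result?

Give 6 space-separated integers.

I0 mul r2: issue@1 deps=(None,None) exec_start@1 write@2
I1 mul r1: issue@2 deps=(None,None) exec_start@2 write@5
I2 add r1: issue@3 deps=(None,None) exec_start@3 write@5
I3 mul r4: issue@4 deps=(0,0) exec_start@4 write@7
I4 mul r1: issue@5 deps=(0,0) exec_start@5 write@7
I5 mul r2: issue@6 deps=(0,0) exec_start@6 write@8

Answer: 2 5 5 7 7 8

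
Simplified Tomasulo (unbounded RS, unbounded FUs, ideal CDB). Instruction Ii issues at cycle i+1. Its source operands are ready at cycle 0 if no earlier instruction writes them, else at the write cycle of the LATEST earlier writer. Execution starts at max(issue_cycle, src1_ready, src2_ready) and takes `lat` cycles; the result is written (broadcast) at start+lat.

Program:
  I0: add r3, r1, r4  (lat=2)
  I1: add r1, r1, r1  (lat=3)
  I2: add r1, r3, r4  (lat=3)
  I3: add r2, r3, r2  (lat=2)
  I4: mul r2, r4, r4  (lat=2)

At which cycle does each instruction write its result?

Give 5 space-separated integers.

Answer: 3 5 6 6 7

Derivation:
I0 add r3: issue@1 deps=(None,None) exec_start@1 write@3
I1 add r1: issue@2 deps=(None,None) exec_start@2 write@5
I2 add r1: issue@3 deps=(0,None) exec_start@3 write@6
I3 add r2: issue@4 deps=(0,None) exec_start@4 write@6
I4 mul r2: issue@5 deps=(None,None) exec_start@5 write@7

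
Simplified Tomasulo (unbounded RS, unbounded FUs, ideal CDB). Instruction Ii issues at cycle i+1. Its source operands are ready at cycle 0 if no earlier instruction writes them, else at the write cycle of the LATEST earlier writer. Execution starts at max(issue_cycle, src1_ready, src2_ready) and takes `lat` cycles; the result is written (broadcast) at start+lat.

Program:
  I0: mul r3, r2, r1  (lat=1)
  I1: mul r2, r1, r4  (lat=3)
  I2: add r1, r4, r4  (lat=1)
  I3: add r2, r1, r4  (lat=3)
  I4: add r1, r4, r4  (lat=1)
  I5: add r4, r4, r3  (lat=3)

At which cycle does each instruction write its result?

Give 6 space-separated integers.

Answer: 2 5 4 7 6 9

Derivation:
I0 mul r3: issue@1 deps=(None,None) exec_start@1 write@2
I1 mul r2: issue@2 deps=(None,None) exec_start@2 write@5
I2 add r1: issue@3 deps=(None,None) exec_start@3 write@4
I3 add r2: issue@4 deps=(2,None) exec_start@4 write@7
I4 add r1: issue@5 deps=(None,None) exec_start@5 write@6
I5 add r4: issue@6 deps=(None,0) exec_start@6 write@9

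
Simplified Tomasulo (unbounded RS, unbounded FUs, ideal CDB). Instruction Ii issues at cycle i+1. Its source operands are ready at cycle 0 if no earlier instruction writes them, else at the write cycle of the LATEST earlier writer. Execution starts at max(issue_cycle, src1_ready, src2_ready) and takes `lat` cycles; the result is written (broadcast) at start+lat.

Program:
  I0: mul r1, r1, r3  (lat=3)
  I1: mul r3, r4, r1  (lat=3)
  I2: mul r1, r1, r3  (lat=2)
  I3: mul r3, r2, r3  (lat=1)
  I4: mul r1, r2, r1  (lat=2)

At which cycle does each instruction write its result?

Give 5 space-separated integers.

I0 mul r1: issue@1 deps=(None,None) exec_start@1 write@4
I1 mul r3: issue@2 deps=(None,0) exec_start@4 write@7
I2 mul r1: issue@3 deps=(0,1) exec_start@7 write@9
I3 mul r3: issue@4 deps=(None,1) exec_start@7 write@8
I4 mul r1: issue@5 deps=(None,2) exec_start@9 write@11

Answer: 4 7 9 8 11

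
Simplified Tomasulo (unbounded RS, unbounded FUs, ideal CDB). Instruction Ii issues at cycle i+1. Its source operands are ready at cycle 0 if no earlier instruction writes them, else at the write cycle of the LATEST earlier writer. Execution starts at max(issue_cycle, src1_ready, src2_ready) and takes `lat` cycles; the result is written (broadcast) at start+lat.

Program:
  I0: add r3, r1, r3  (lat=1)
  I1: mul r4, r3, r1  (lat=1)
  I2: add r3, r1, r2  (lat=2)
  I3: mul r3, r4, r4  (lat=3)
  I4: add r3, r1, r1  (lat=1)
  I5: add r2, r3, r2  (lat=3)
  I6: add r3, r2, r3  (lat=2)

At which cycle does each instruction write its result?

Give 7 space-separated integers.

I0 add r3: issue@1 deps=(None,None) exec_start@1 write@2
I1 mul r4: issue@2 deps=(0,None) exec_start@2 write@3
I2 add r3: issue@3 deps=(None,None) exec_start@3 write@5
I3 mul r3: issue@4 deps=(1,1) exec_start@4 write@7
I4 add r3: issue@5 deps=(None,None) exec_start@5 write@6
I5 add r2: issue@6 deps=(4,None) exec_start@6 write@9
I6 add r3: issue@7 deps=(5,4) exec_start@9 write@11

Answer: 2 3 5 7 6 9 11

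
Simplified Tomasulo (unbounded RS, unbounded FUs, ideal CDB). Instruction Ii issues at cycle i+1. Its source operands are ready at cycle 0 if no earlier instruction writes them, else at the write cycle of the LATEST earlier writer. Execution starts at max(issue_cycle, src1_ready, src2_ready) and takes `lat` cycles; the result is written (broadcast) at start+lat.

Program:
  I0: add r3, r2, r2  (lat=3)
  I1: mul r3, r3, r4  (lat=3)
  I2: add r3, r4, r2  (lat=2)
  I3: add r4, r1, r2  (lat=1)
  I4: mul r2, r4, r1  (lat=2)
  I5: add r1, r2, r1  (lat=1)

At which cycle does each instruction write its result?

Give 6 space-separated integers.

Answer: 4 7 5 5 7 8

Derivation:
I0 add r3: issue@1 deps=(None,None) exec_start@1 write@4
I1 mul r3: issue@2 deps=(0,None) exec_start@4 write@7
I2 add r3: issue@3 deps=(None,None) exec_start@3 write@5
I3 add r4: issue@4 deps=(None,None) exec_start@4 write@5
I4 mul r2: issue@5 deps=(3,None) exec_start@5 write@7
I5 add r1: issue@6 deps=(4,None) exec_start@7 write@8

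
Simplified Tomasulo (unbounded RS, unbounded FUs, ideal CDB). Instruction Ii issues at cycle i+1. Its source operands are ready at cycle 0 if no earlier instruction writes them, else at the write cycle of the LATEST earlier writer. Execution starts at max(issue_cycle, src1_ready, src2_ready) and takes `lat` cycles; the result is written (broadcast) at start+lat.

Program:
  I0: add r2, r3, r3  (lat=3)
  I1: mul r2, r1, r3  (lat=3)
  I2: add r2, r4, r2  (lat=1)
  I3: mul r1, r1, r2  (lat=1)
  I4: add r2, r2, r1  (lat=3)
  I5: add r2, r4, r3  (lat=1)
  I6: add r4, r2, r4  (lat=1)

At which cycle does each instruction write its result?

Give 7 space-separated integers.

Answer: 4 5 6 7 10 7 8

Derivation:
I0 add r2: issue@1 deps=(None,None) exec_start@1 write@4
I1 mul r2: issue@2 deps=(None,None) exec_start@2 write@5
I2 add r2: issue@3 deps=(None,1) exec_start@5 write@6
I3 mul r1: issue@4 deps=(None,2) exec_start@6 write@7
I4 add r2: issue@5 deps=(2,3) exec_start@7 write@10
I5 add r2: issue@6 deps=(None,None) exec_start@6 write@7
I6 add r4: issue@7 deps=(5,None) exec_start@7 write@8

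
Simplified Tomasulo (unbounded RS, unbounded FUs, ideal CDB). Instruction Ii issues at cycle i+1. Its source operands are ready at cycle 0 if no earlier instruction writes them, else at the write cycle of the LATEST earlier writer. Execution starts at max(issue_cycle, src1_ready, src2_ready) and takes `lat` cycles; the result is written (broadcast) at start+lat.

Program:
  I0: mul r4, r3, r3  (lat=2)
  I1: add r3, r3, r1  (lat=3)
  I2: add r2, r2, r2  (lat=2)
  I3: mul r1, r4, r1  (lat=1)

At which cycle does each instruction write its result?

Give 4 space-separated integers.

I0 mul r4: issue@1 deps=(None,None) exec_start@1 write@3
I1 add r3: issue@2 deps=(None,None) exec_start@2 write@5
I2 add r2: issue@3 deps=(None,None) exec_start@3 write@5
I3 mul r1: issue@4 deps=(0,None) exec_start@4 write@5

Answer: 3 5 5 5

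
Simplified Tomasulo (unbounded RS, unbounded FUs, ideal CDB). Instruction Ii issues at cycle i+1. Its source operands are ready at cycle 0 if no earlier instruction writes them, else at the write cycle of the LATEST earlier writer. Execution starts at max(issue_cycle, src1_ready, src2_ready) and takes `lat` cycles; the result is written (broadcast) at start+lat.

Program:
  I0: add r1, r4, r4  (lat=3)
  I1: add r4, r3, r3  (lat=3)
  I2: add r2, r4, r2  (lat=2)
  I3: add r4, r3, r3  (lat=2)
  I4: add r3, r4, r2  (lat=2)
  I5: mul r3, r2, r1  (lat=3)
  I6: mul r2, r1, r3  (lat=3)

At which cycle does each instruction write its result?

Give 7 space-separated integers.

I0 add r1: issue@1 deps=(None,None) exec_start@1 write@4
I1 add r4: issue@2 deps=(None,None) exec_start@2 write@5
I2 add r2: issue@3 deps=(1,None) exec_start@5 write@7
I3 add r4: issue@4 deps=(None,None) exec_start@4 write@6
I4 add r3: issue@5 deps=(3,2) exec_start@7 write@9
I5 mul r3: issue@6 deps=(2,0) exec_start@7 write@10
I6 mul r2: issue@7 deps=(0,5) exec_start@10 write@13

Answer: 4 5 7 6 9 10 13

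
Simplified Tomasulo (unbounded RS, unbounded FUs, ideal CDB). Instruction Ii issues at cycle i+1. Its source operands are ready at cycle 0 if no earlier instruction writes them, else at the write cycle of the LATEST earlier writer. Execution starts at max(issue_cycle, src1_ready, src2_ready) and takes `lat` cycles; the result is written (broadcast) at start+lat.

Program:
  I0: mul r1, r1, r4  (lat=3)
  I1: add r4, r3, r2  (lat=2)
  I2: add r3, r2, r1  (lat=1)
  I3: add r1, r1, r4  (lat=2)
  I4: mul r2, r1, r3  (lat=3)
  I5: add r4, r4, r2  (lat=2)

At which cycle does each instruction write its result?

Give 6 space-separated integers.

Answer: 4 4 5 6 9 11

Derivation:
I0 mul r1: issue@1 deps=(None,None) exec_start@1 write@4
I1 add r4: issue@2 deps=(None,None) exec_start@2 write@4
I2 add r3: issue@3 deps=(None,0) exec_start@4 write@5
I3 add r1: issue@4 deps=(0,1) exec_start@4 write@6
I4 mul r2: issue@5 deps=(3,2) exec_start@6 write@9
I5 add r4: issue@6 deps=(1,4) exec_start@9 write@11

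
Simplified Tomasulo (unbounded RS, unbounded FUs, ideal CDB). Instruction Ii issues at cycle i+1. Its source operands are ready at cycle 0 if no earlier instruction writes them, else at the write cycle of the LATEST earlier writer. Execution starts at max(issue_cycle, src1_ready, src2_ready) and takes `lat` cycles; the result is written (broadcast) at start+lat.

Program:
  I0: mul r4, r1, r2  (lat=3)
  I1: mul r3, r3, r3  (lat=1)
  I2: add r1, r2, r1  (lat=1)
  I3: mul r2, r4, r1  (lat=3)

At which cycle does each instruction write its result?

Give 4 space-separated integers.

I0 mul r4: issue@1 deps=(None,None) exec_start@1 write@4
I1 mul r3: issue@2 deps=(None,None) exec_start@2 write@3
I2 add r1: issue@3 deps=(None,None) exec_start@3 write@4
I3 mul r2: issue@4 deps=(0,2) exec_start@4 write@7

Answer: 4 3 4 7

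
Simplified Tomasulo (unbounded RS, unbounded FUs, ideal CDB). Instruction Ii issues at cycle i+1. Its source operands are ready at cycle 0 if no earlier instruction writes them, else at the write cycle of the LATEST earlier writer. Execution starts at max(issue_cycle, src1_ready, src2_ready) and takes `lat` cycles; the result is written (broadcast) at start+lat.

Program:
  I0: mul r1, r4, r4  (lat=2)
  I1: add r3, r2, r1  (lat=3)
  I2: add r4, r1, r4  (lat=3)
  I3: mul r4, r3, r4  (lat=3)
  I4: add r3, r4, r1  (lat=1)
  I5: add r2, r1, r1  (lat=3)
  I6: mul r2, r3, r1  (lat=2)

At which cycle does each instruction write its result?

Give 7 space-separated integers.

I0 mul r1: issue@1 deps=(None,None) exec_start@1 write@3
I1 add r3: issue@2 deps=(None,0) exec_start@3 write@6
I2 add r4: issue@3 deps=(0,None) exec_start@3 write@6
I3 mul r4: issue@4 deps=(1,2) exec_start@6 write@9
I4 add r3: issue@5 deps=(3,0) exec_start@9 write@10
I5 add r2: issue@6 deps=(0,0) exec_start@6 write@9
I6 mul r2: issue@7 deps=(4,0) exec_start@10 write@12

Answer: 3 6 6 9 10 9 12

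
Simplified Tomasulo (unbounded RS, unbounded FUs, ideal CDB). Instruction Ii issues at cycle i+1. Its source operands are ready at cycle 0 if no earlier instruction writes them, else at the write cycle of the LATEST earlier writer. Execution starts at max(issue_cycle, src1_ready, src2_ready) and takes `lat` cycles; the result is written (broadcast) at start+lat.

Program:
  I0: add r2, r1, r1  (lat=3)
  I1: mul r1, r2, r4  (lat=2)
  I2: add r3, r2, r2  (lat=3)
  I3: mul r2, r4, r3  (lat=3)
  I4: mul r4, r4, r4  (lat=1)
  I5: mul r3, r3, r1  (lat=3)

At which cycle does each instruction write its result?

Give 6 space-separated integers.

Answer: 4 6 7 10 6 10

Derivation:
I0 add r2: issue@1 deps=(None,None) exec_start@1 write@4
I1 mul r1: issue@2 deps=(0,None) exec_start@4 write@6
I2 add r3: issue@3 deps=(0,0) exec_start@4 write@7
I3 mul r2: issue@4 deps=(None,2) exec_start@7 write@10
I4 mul r4: issue@5 deps=(None,None) exec_start@5 write@6
I5 mul r3: issue@6 deps=(2,1) exec_start@7 write@10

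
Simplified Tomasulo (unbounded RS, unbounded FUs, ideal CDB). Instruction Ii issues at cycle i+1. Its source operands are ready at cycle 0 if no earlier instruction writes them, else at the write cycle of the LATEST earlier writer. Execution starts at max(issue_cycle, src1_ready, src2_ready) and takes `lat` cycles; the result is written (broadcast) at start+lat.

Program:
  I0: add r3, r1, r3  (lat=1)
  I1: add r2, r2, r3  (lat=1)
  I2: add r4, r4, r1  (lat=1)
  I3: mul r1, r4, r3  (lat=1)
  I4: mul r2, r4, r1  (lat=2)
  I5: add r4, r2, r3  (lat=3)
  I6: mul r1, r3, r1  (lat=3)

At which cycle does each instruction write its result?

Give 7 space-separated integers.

I0 add r3: issue@1 deps=(None,None) exec_start@1 write@2
I1 add r2: issue@2 deps=(None,0) exec_start@2 write@3
I2 add r4: issue@3 deps=(None,None) exec_start@3 write@4
I3 mul r1: issue@4 deps=(2,0) exec_start@4 write@5
I4 mul r2: issue@5 deps=(2,3) exec_start@5 write@7
I5 add r4: issue@6 deps=(4,0) exec_start@7 write@10
I6 mul r1: issue@7 deps=(0,3) exec_start@7 write@10

Answer: 2 3 4 5 7 10 10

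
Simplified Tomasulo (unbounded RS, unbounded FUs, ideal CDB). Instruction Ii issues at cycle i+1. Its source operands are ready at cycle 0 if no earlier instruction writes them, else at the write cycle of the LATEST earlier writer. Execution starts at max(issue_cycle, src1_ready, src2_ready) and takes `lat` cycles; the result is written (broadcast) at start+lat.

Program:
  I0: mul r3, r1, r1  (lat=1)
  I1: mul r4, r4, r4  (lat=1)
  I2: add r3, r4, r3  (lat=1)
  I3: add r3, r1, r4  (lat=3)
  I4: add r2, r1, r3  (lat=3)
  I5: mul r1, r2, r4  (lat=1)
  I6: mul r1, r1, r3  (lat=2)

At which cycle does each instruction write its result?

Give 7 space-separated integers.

Answer: 2 3 4 7 10 11 13

Derivation:
I0 mul r3: issue@1 deps=(None,None) exec_start@1 write@2
I1 mul r4: issue@2 deps=(None,None) exec_start@2 write@3
I2 add r3: issue@3 deps=(1,0) exec_start@3 write@4
I3 add r3: issue@4 deps=(None,1) exec_start@4 write@7
I4 add r2: issue@5 deps=(None,3) exec_start@7 write@10
I5 mul r1: issue@6 deps=(4,1) exec_start@10 write@11
I6 mul r1: issue@7 deps=(5,3) exec_start@11 write@13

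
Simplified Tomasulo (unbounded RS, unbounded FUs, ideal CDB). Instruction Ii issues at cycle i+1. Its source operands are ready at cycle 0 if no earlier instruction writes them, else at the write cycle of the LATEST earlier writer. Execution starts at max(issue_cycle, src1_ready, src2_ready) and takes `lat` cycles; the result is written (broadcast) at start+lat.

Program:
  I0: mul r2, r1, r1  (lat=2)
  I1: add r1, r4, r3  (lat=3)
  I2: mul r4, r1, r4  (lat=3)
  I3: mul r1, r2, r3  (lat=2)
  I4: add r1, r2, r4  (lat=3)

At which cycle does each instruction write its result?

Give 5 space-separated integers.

I0 mul r2: issue@1 deps=(None,None) exec_start@1 write@3
I1 add r1: issue@2 deps=(None,None) exec_start@2 write@5
I2 mul r4: issue@3 deps=(1,None) exec_start@5 write@8
I3 mul r1: issue@4 deps=(0,None) exec_start@4 write@6
I4 add r1: issue@5 deps=(0,2) exec_start@8 write@11

Answer: 3 5 8 6 11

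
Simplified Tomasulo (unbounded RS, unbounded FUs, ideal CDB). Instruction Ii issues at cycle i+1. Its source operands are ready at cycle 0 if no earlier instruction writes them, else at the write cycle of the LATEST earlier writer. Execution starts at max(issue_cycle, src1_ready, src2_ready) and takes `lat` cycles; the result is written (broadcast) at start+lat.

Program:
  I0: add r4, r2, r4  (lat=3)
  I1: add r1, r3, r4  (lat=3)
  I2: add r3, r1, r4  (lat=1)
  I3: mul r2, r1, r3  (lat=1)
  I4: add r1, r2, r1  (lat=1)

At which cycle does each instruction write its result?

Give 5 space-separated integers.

Answer: 4 7 8 9 10

Derivation:
I0 add r4: issue@1 deps=(None,None) exec_start@1 write@4
I1 add r1: issue@2 deps=(None,0) exec_start@4 write@7
I2 add r3: issue@3 deps=(1,0) exec_start@7 write@8
I3 mul r2: issue@4 deps=(1,2) exec_start@8 write@9
I4 add r1: issue@5 deps=(3,1) exec_start@9 write@10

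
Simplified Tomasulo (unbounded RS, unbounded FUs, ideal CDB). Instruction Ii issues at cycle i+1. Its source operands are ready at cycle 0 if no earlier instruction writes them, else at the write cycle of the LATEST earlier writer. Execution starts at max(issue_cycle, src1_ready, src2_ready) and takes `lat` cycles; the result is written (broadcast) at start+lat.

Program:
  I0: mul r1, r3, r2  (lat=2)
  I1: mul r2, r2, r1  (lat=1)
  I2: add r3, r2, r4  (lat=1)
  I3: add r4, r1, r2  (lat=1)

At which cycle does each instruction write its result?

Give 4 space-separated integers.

I0 mul r1: issue@1 deps=(None,None) exec_start@1 write@3
I1 mul r2: issue@2 deps=(None,0) exec_start@3 write@4
I2 add r3: issue@3 deps=(1,None) exec_start@4 write@5
I3 add r4: issue@4 deps=(0,1) exec_start@4 write@5

Answer: 3 4 5 5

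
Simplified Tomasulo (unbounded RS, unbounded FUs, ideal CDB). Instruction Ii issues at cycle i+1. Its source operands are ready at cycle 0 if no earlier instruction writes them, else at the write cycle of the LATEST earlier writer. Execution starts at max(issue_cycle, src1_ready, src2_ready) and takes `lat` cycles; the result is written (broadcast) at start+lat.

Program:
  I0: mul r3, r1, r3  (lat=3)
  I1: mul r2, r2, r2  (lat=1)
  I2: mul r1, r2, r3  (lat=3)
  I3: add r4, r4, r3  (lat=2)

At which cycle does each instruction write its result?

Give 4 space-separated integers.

Answer: 4 3 7 6

Derivation:
I0 mul r3: issue@1 deps=(None,None) exec_start@1 write@4
I1 mul r2: issue@2 deps=(None,None) exec_start@2 write@3
I2 mul r1: issue@3 deps=(1,0) exec_start@4 write@7
I3 add r4: issue@4 deps=(None,0) exec_start@4 write@6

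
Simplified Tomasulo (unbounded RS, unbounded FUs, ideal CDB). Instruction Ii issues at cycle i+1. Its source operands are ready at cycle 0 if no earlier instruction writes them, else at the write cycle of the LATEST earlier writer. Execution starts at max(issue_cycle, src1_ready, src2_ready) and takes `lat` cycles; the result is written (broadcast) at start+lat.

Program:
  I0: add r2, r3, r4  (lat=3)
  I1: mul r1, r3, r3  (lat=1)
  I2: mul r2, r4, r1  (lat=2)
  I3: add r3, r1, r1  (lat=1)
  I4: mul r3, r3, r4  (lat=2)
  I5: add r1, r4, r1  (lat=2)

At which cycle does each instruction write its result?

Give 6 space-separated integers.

I0 add r2: issue@1 deps=(None,None) exec_start@1 write@4
I1 mul r1: issue@2 deps=(None,None) exec_start@2 write@3
I2 mul r2: issue@3 deps=(None,1) exec_start@3 write@5
I3 add r3: issue@4 deps=(1,1) exec_start@4 write@5
I4 mul r3: issue@5 deps=(3,None) exec_start@5 write@7
I5 add r1: issue@6 deps=(None,1) exec_start@6 write@8

Answer: 4 3 5 5 7 8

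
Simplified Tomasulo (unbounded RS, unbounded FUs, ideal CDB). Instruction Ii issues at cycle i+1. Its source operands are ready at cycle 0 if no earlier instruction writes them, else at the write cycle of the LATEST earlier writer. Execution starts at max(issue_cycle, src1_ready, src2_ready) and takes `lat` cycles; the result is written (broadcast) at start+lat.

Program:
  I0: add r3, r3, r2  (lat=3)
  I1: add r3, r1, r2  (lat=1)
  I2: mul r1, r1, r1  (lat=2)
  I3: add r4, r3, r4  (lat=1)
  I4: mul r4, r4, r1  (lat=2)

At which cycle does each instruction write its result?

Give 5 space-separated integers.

Answer: 4 3 5 5 7

Derivation:
I0 add r3: issue@1 deps=(None,None) exec_start@1 write@4
I1 add r3: issue@2 deps=(None,None) exec_start@2 write@3
I2 mul r1: issue@3 deps=(None,None) exec_start@3 write@5
I3 add r4: issue@4 deps=(1,None) exec_start@4 write@5
I4 mul r4: issue@5 deps=(3,2) exec_start@5 write@7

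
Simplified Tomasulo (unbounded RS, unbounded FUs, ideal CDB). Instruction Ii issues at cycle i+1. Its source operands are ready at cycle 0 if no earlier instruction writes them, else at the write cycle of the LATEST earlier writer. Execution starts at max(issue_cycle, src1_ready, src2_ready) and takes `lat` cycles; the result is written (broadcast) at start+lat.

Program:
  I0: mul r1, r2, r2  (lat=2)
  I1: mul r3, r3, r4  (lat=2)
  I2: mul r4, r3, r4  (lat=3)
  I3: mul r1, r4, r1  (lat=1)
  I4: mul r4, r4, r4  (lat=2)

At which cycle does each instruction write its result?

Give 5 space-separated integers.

Answer: 3 4 7 8 9

Derivation:
I0 mul r1: issue@1 deps=(None,None) exec_start@1 write@3
I1 mul r3: issue@2 deps=(None,None) exec_start@2 write@4
I2 mul r4: issue@3 deps=(1,None) exec_start@4 write@7
I3 mul r1: issue@4 deps=(2,0) exec_start@7 write@8
I4 mul r4: issue@5 deps=(2,2) exec_start@7 write@9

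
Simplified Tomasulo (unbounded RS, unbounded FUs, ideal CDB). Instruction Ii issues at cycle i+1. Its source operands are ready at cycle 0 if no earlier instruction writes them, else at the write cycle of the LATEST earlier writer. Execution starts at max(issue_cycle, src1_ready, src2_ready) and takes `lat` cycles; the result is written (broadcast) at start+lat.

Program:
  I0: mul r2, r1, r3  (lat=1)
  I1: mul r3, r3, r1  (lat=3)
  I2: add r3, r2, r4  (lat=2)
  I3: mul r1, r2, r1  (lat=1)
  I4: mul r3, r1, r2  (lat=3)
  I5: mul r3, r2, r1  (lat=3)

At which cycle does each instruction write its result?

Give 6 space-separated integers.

Answer: 2 5 5 5 8 9

Derivation:
I0 mul r2: issue@1 deps=(None,None) exec_start@1 write@2
I1 mul r3: issue@2 deps=(None,None) exec_start@2 write@5
I2 add r3: issue@3 deps=(0,None) exec_start@3 write@5
I3 mul r1: issue@4 deps=(0,None) exec_start@4 write@5
I4 mul r3: issue@5 deps=(3,0) exec_start@5 write@8
I5 mul r3: issue@6 deps=(0,3) exec_start@6 write@9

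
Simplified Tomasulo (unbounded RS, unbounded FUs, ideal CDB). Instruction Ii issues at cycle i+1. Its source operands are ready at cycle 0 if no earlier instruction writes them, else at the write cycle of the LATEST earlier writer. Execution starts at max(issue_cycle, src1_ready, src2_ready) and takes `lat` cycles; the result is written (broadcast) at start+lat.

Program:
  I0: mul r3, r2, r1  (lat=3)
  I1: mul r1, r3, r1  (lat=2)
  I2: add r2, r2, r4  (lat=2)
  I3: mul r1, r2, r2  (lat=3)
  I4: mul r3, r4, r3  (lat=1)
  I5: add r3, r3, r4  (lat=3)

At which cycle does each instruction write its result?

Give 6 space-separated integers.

Answer: 4 6 5 8 6 9

Derivation:
I0 mul r3: issue@1 deps=(None,None) exec_start@1 write@4
I1 mul r1: issue@2 deps=(0,None) exec_start@4 write@6
I2 add r2: issue@3 deps=(None,None) exec_start@3 write@5
I3 mul r1: issue@4 deps=(2,2) exec_start@5 write@8
I4 mul r3: issue@5 deps=(None,0) exec_start@5 write@6
I5 add r3: issue@6 deps=(4,None) exec_start@6 write@9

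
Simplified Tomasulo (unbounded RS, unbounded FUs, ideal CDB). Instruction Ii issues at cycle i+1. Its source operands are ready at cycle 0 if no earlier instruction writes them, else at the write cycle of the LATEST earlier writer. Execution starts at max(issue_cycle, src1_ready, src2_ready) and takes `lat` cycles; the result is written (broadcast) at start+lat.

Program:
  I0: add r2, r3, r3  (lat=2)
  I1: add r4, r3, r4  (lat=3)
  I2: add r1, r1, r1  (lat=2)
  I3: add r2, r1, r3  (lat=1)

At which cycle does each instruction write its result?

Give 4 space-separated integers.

Answer: 3 5 5 6

Derivation:
I0 add r2: issue@1 deps=(None,None) exec_start@1 write@3
I1 add r4: issue@2 deps=(None,None) exec_start@2 write@5
I2 add r1: issue@3 deps=(None,None) exec_start@3 write@5
I3 add r2: issue@4 deps=(2,None) exec_start@5 write@6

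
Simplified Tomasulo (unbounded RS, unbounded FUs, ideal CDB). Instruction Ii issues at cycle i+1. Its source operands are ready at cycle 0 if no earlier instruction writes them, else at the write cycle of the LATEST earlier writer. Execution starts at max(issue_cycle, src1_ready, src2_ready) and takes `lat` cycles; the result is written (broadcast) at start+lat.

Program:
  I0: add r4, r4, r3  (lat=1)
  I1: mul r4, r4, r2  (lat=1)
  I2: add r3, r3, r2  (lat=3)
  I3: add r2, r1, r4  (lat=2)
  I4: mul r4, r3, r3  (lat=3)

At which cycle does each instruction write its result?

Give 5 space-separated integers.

Answer: 2 3 6 6 9

Derivation:
I0 add r4: issue@1 deps=(None,None) exec_start@1 write@2
I1 mul r4: issue@2 deps=(0,None) exec_start@2 write@3
I2 add r3: issue@3 deps=(None,None) exec_start@3 write@6
I3 add r2: issue@4 deps=(None,1) exec_start@4 write@6
I4 mul r4: issue@5 deps=(2,2) exec_start@6 write@9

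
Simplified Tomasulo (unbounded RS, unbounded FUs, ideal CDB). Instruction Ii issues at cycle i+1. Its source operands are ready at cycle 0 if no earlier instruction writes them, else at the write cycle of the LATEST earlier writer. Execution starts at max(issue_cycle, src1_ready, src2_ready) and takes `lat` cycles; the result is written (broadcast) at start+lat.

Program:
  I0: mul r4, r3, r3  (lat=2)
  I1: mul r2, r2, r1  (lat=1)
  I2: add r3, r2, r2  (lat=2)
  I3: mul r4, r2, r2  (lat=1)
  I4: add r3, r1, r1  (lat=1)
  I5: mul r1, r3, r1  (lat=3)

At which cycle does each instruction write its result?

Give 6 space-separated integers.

Answer: 3 3 5 5 6 9

Derivation:
I0 mul r4: issue@1 deps=(None,None) exec_start@1 write@3
I1 mul r2: issue@2 deps=(None,None) exec_start@2 write@3
I2 add r3: issue@3 deps=(1,1) exec_start@3 write@5
I3 mul r4: issue@4 deps=(1,1) exec_start@4 write@5
I4 add r3: issue@5 deps=(None,None) exec_start@5 write@6
I5 mul r1: issue@6 deps=(4,None) exec_start@6 write@9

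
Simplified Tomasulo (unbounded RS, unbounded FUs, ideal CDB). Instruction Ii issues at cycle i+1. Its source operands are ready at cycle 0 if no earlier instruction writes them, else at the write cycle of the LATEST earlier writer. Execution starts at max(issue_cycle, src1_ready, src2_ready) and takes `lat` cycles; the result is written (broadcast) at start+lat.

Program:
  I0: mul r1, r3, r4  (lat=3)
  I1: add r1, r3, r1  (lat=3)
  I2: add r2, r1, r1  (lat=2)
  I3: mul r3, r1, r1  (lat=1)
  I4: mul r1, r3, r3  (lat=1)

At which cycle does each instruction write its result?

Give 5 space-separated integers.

Answer: 4 7 9 8 9

Derivation:
I0 mul r1: issue@1 deps=(None,None) exec_start@1 write@4
I1 add r1: issue@2 deps=(None,0) exec_start@4 write@7
I2 add r2: issue@3 deps=(1,1) exec_start@7 write@9
I3 mul r3: issue@4 deps=(1,1) exec_start@7 write@8
I4 mul r1: issue@5 deps=(3,3) exec_start@8 write@9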